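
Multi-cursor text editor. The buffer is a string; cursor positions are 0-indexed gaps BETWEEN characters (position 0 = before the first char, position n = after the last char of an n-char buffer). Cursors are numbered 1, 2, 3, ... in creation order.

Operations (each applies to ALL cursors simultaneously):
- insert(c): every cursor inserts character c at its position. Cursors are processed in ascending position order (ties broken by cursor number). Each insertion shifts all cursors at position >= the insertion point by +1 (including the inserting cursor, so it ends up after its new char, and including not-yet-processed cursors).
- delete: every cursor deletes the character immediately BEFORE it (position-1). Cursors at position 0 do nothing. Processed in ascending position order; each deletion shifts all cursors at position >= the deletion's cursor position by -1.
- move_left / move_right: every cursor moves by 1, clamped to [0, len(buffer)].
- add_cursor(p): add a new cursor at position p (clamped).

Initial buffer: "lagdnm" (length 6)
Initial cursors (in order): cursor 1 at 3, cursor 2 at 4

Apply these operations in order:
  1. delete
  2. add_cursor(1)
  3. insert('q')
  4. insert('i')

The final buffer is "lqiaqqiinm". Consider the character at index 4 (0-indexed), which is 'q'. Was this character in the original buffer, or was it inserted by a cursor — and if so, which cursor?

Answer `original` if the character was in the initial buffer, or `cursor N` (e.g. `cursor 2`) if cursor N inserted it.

Answer: cursor 1

Derivation:
After op 1 (delete): buffer="lanm" (len 4), cursors c1@2 c2@2, authorship ....
After op 2 (add_cursor(1)): buffer="lanm" (len 4), cursors c3@1 c1@2 c2@2, authorship ....
After op 3 (insert('q')): buffer="lqaqqnm" (len 7), cursors c3@2 c1@5 c2@5, authorship .3.12..
After op 4 (insert('i')): buffer="lqiaqqiinm" (len 10), cursors c3@3 c1@8 c2@8, authorship .33.1212..
Authorship (.=original, N=cursor N): . 3 3 . 1 2 1 2 . .
Index 4: author = 1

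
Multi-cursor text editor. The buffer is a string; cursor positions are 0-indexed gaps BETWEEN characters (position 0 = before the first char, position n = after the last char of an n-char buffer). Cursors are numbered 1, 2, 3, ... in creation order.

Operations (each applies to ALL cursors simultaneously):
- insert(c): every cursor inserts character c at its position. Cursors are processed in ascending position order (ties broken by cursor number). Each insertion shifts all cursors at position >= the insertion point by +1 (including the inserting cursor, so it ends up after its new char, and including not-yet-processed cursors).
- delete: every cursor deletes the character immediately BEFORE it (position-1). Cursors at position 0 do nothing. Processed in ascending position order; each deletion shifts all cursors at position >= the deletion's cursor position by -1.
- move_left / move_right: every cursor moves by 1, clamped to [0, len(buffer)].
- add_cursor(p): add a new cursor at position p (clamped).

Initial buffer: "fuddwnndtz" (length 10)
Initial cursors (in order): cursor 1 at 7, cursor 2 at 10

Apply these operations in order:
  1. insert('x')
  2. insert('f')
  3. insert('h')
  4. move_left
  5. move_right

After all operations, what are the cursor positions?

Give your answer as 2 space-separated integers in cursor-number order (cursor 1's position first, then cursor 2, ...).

Answer: 10 16

Derivation:
After op 1 (insert('x')): buffer="fuddwnnxdtzx" (len 12), cursors c1@8 c2@12, authorship .......1...2
After op 2 (insert('f')): buffer="fuddwnnxfdtzxf" (len 14), cursors c1@9 c2@14, authorship .......11...22
After op 3 (insert('h')): buffer="fuddwnnxfhdtzxfh" (len 16), cursors c1@10 c2@16, authorship .......111...222
After op 4 (move_left): buffer="fuddwnnxfhdtzxfh" (len 16), cursors c1@9 c2@15, authorship .......111...222
After op 5 (move_right): buffer="fuddwnnxfhdtzxfh" (len 16), cursors c1@10 c2@16, authorship .......111...222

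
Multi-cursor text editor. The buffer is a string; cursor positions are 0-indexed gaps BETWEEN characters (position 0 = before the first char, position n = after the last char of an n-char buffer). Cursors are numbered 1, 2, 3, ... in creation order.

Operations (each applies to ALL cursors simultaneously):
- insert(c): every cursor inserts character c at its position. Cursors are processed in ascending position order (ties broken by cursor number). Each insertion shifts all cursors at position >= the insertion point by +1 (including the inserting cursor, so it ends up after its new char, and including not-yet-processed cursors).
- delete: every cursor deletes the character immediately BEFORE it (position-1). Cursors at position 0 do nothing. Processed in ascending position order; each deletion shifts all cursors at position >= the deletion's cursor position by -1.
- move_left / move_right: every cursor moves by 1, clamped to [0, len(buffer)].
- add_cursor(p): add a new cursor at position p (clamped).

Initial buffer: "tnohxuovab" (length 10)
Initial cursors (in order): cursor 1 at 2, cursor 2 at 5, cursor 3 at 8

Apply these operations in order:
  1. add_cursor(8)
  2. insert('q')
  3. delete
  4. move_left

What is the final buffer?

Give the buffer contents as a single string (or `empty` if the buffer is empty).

After op 1 (add_cursor(8)): buffer="tnohxuovab" (len 10), cursors c1@2 c2@5 c3@8 c4@8, authorship ..........
After op 2 (insert('q')): buffer="tnqohxquovqqab" (len 14), cursors c1@3 c2@7 c3@12 c4@12, authorship ..1...2...34..
After op 3 (delete): buffer="tnohxuovab" (len 10), cursors c1@2 c2@5 c3@8 c4@8, authorship ..........
After op 4 (move_left): buffer="tnohxuovab" (len 10), cursors c1@1 c2@4 c3@7 c4@7, authorship ..........

Answer: tnohxuovab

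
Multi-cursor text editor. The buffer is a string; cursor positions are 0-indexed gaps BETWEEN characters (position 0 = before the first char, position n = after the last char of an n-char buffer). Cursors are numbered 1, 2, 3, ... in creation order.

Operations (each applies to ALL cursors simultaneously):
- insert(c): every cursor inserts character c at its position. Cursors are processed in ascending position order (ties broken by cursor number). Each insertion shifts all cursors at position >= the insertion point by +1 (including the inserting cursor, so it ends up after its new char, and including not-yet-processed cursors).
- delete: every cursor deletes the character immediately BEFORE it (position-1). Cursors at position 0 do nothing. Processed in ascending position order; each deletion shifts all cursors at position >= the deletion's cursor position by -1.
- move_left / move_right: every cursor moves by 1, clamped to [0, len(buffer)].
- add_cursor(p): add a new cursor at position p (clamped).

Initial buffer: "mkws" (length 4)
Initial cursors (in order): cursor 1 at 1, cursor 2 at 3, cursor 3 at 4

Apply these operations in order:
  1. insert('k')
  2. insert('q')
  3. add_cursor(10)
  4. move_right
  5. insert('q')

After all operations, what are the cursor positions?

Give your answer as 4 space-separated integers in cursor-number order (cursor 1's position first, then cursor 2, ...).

After op 1 (insert('k')): buffer="mkkwksk" (len 7), cursors c1@2 c2@5 c3@7, authorship .1..2.3
After op 2 (insert('q')): buffer="mkqkwkqskq" (len 10), cursors c1@3 c2@7 c3@10, authorship .11..22.33
After op 3 (add_cursor(10)): buffer="mkqkwkqskq" (len 10), cursors c1@3 c2@7 c3@10 c4@10, authorship .11..22.33
After op 4 (move_right): buffer="mkqkwkqskq" (len 10), cursors c1@4 c2@8 c3@10 c4@10, authorship .11..22.33
After op 5 (insert('q')): buffer="mkqkqwkqsqkqqq" (len 14), cursors c1@5 c2@10 c3@14 c4@14, authorship .11.1.22.23334

Answer: 5 10 14 14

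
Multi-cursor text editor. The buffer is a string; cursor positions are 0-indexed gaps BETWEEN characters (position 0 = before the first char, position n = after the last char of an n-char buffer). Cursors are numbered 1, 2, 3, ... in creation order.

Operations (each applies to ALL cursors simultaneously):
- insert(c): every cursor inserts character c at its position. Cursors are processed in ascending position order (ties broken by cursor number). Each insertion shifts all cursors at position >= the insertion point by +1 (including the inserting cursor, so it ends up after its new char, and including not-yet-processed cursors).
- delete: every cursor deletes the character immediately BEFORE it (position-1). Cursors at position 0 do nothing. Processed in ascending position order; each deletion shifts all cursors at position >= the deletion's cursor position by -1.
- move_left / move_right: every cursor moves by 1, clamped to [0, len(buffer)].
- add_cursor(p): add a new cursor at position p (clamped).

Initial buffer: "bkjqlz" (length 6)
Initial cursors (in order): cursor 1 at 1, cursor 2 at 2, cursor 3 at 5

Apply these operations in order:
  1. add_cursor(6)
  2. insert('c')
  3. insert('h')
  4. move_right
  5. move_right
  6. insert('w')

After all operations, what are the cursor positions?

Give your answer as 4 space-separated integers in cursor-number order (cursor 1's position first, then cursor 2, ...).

After op 1 (add_cursor(6)): buffer="bkjqlz" (len 6), cursors c1@1 c2@2 c3@5 c4@6, authorship ......
After op 2 (insert('c')): buffer="bckcjqlczc" (len 10), cursors c1@2 c2@4 c3@8 c4@10, authorship .1.2...3.4
After op 3 (insert('h')): buffer="bchkchjqlchzch" (len 14), cursors c1@3 c2@6 c3@11 c4@14, authorship .11.22...33.44
After op 4 (move_right): buffer="bchkchjqlchzch" (len 14), cursors c1@4 c2@7 c3@12 c4@14, authorship .11.22...33.44
After op 5 (move_right): buffer="bchkchjqlchzch" (len 14), cursors c1@5 c2@8 c3@13 c4@14, authorship .11.22...33.44
After op 6 (insert('w')): buffer="bchkcwhjqwlchzcwhw" (len 18), cursors c1@6 c2@10 c3@16 c4@18, authorship .11.212..2.33.4344

Answer: 6 10 16 18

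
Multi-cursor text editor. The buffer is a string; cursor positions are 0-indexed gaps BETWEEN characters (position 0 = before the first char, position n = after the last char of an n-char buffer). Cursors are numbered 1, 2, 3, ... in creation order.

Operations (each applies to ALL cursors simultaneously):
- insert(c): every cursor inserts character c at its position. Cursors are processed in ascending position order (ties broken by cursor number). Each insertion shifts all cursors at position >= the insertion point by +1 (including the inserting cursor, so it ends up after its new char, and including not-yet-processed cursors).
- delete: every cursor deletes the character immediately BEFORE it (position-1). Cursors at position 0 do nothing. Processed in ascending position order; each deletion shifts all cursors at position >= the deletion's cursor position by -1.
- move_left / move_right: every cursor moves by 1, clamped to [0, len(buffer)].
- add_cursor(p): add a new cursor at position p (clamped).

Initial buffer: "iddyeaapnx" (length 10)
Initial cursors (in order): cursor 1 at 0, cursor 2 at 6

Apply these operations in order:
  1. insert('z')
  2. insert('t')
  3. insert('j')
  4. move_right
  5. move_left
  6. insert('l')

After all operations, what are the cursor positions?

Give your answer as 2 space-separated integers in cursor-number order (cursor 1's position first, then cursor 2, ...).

Answer: 4 14

Derivation:
After op 1 (insert('z')): buffer="ziddyeazapnx" (len 12), cursors c1@1 c2@8, authorship 1......2....
After op 2 (insert('t')): buffer="ztiddyeaztapnx" (len 14), cursors c1@2 c2@10, authorship 11......22....
After op 3 (insert('j')): buffer="ztjiddyeaztjapnx" (len 16), cursors c1@3 c2@12, authorship 111......222....
After op 4 (move_right): buffer="ztjiddyeaztjapnx" (len 16), cursors c1@4 c2@13, authorship 111......222....
After op 5 (move_left): buffer="ztjiddyeaztjapnx" (len 16), cursors c1@3 c2@12, authorship 111......222....
After op 6 (insert('l')): buffer="ztjliddyeaztjlapnx" (len 18), cursors c1@4 c2@14, authorship 1111......2222....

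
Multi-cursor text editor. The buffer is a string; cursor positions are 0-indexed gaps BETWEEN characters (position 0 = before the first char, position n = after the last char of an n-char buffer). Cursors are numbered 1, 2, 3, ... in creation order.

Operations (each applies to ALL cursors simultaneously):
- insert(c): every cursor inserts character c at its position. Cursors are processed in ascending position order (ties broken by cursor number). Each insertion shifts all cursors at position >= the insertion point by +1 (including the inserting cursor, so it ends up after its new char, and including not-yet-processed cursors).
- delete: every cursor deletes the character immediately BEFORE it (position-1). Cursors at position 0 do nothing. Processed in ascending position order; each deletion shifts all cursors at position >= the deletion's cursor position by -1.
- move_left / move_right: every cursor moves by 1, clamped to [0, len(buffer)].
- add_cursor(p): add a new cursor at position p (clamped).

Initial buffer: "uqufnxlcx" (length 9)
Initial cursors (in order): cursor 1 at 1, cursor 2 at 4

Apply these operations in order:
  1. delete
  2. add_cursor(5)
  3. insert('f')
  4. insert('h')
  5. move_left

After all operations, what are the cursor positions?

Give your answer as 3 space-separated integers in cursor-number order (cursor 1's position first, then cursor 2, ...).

After op 1 (delete): buffer="qunxlcx" (len 7), cursors c1@0 c2@2, authorship .......
After op 2 (add_cursor(5)): buffer="qunxlcx" (len 7), cursors c1@0 c2@2 c3@5, authorship .......
After op 3 (insert('f')): buffer="fqufnxlfcx" (len 10), cursors c1@1 c2@4 c3@8, authorship 1..2...3..
After op 4 (insert('h')): buffer="fhqufhnxlfhcx" (len 13), cursors c1@2 c2@6 c3@11, authorship 11..22...33..
After op 5 (move_left): buffer="fhqufhnxlfhcx" (len 13), cursors c1@1 c2@5 c3@10, authorship 11..22...33..

Answer: 1 5 10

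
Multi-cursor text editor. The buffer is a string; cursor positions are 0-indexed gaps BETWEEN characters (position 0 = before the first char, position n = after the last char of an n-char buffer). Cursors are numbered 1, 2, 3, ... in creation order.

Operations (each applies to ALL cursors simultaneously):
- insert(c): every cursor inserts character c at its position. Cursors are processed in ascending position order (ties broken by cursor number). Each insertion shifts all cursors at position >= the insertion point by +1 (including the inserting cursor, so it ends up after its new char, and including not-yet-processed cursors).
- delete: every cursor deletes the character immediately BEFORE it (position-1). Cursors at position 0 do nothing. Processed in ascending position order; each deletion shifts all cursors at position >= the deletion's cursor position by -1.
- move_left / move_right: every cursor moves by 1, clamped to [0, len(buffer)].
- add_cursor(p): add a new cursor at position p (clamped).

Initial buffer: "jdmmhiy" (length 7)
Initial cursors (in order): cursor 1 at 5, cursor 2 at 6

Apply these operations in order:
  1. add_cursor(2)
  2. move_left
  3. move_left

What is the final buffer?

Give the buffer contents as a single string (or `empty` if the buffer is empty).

After op 1 (add_cursor(2)): buffer="jdmmhiy" (len 7), cursors c3@2 c1@5 c2@6, authorship .......
After op 2 (move_left): buffer="jdmmhiy" (len 7), cursors c3@1 c1@4 c2@5, authorship .......
After op 3 (move_left): buffer="jdmmhiy" (len 7), cursors c3@0 c1@3 c2@4, authorship .......

Answer: jdmmhiy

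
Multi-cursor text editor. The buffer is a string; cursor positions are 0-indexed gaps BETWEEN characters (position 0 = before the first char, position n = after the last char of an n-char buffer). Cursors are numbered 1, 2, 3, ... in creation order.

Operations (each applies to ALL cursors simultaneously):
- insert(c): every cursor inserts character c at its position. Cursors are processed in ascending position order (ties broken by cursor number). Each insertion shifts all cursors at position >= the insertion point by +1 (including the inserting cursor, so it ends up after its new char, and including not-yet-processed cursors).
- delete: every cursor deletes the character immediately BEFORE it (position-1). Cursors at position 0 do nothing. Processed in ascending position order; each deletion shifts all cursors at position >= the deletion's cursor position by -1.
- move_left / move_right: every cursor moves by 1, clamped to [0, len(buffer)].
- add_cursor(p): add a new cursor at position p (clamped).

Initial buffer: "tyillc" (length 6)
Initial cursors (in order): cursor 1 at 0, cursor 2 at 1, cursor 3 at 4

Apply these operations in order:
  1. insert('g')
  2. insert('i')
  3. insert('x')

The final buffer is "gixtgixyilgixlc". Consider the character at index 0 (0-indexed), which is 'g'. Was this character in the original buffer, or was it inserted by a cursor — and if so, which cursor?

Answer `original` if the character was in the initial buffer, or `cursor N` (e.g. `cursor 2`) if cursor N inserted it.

After op 1 (insert('g')): buffer="gtgyilglc" (len 9), cursors c1@1 c2@3 c3@7, authorship 1.2...3..
After op 2 (insert('i')): buffer="gitgiyilgilc" (len 12), cursors c1@2 c2@5 c3@10, authorship 11.22...33..
After op 3 (insert('x')): buffer="gixtgixyilgixlc" (len 15), cursors c1@3 c2@7 c3@13, authorship 111.222...333..
Authorship (.=original, N=cursor N): 1 1 1 . 2 2 2 . . . 3 3 3 . .
Index 0: author = 1

Answer: cursor 1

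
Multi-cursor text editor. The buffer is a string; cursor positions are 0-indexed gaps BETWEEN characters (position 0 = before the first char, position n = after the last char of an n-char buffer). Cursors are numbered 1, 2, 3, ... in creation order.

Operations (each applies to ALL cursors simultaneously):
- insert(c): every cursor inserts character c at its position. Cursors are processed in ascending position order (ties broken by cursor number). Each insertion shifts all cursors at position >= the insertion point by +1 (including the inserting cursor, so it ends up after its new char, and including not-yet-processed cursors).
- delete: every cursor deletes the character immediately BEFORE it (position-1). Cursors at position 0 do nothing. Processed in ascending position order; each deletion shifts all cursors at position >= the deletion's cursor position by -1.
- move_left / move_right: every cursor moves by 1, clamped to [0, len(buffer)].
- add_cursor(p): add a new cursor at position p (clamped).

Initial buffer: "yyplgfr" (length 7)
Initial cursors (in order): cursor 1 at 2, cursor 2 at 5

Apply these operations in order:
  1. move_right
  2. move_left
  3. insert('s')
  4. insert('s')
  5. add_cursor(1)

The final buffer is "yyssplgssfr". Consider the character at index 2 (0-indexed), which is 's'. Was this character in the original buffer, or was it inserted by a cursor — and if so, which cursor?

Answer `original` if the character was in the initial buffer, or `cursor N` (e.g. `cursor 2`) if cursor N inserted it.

After op 1 (move_right): buffer="yyplgfr" (len 7), cursors c1@3 c2@6, authorship .......
After op 2 (move_left): buffer="yyplgfr" (len 7), cursors c1@2 c2@5, authorship .......
After op 3 (insert('s')): buffer="yysplgsfr" (len 9), cursors c1@3 c2@7, authorship ..1...2..
After op 4 (insert('s')): buffer="yyssplgssfr" (len 11), cursors c1@4 c2@9, authorship ..11...22..
After op 5 (add_cursor(1)): buffer="yyssplgssfr" (len 11), cursors c3@1 c1@4 c2@9, authorship ..11...22..
Authorship (.=original, N=cursor N): . . 1 1 . . . 2 2 . .
Index 2: author = 1

Answer: cursor 1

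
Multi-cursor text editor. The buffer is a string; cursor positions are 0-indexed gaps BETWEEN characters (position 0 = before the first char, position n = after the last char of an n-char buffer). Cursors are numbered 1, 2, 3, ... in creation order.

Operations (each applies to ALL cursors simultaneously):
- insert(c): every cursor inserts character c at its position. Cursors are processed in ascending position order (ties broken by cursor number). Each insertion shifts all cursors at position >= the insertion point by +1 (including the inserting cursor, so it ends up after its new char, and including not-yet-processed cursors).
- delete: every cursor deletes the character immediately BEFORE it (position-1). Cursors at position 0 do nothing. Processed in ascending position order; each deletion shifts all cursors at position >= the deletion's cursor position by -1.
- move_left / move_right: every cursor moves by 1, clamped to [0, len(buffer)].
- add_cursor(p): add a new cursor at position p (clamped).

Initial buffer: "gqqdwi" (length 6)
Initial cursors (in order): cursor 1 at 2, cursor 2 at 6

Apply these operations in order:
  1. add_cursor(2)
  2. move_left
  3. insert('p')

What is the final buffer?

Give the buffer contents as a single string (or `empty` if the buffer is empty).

After op 1 (add_cursor(2)): buffer="gqqdwi" (len 6), cursors c1@2 c3@2 c2@6, authorship ......
After op 2 (move_left): buffer="gqqdwi" (len 6), cursors c1@1 c3@1 c2@5, authorship ......
After op 3 (insert('p')): buffer="gppqqdwpi" (len 9), cursors c1@3 c3@3 c2@8, authorship .13....2.

Answer: gppqqdwpi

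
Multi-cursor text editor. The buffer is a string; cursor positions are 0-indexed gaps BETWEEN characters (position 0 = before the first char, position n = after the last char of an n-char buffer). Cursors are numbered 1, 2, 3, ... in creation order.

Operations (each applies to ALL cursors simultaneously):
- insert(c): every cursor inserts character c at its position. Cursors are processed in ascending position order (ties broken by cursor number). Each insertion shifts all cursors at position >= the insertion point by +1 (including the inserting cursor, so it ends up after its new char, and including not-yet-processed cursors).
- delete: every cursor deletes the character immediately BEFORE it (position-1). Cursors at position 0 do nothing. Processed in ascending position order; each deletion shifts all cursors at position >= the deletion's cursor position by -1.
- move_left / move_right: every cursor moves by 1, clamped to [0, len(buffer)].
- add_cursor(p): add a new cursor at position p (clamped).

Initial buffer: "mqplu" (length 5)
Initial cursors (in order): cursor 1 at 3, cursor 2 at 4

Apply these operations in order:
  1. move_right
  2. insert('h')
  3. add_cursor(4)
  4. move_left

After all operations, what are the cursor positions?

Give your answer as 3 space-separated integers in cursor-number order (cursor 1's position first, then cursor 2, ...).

After op 1 (move_right): buffer="mqplu" (len 5), cursors c1@4 c2@5, authorship .....
After op 2 (insert('h')): buffer="mqplhuh" (len 7), cursors c1@5 c2@7, authorship ....1.2
After op 3 (add_cursor(4)): buffer="mqplhuh" (len 7), cursors c3@4 c1@5 c2@7, authorship ....1.2
After op 4 (move_left): buffer="mqplhuh" (len 7), cursors c3@3 c1@4 c2@6, authorship ....1.2

Answer: 4 6 3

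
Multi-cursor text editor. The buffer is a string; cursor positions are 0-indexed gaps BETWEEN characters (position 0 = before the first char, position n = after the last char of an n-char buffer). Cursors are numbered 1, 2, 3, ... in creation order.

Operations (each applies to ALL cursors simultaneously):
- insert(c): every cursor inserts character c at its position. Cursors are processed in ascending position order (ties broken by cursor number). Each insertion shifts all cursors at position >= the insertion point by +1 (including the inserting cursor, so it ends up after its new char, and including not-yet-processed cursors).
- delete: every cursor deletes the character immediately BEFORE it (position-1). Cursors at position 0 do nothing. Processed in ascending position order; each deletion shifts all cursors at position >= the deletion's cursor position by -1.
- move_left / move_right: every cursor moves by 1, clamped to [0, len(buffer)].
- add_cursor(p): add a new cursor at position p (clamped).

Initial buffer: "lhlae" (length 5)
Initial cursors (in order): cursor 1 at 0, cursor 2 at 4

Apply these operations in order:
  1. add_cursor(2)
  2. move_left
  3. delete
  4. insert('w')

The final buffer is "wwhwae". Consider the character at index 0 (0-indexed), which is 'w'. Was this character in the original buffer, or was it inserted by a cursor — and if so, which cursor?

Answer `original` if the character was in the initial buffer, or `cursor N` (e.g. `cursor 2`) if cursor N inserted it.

After op 1 (add_cursor(2)): buffer="lhlae" (len 5), cursors c1@0 c3@2 c2@4, authorship .....
After op 2 (move_left): buffer="lhlae" (len 5), cursors c1@0 c3@1 c2@3, authorship .....
After op 3 (delete): buffer="hae" (len 3), cursors c1@0 c3@0 c2@1, authorship ...
After op 4 (insert('w')): buffer="wwhwae" (len 6), cursors c1@2 c3@2 c2@4, authorship 13.2..
Authorship (.=original, N=cursor N): 1 3 . 2 . .
Index 0: author = 1

Answer: cursor 1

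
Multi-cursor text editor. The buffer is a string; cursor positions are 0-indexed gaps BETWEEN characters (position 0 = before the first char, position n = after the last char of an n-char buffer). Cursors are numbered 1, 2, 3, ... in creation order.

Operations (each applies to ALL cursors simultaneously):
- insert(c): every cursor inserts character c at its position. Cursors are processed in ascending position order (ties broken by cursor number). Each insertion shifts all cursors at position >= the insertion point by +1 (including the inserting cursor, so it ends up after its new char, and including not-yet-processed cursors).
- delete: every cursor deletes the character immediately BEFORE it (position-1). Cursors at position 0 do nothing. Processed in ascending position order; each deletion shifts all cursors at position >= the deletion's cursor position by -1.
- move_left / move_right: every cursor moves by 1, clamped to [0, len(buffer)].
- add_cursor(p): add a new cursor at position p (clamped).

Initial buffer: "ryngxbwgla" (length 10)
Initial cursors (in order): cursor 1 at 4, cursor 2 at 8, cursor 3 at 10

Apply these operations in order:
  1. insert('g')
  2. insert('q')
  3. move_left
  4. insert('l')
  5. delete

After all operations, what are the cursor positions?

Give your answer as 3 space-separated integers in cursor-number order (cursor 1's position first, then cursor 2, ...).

Answer: 5 11 15

Derivation:
After op 1 (insert('g')): buffer="rynggxbwgglag" (len 13), cursors c1@5 c2@10 c3@13, authorship ....1....2..3
After op 2 (insert('q')): buffer="rynggqxbwggqlagq" (len 16), cursors c1@6 c2@12 c3@16, authorship ....11....22..33
After op 3 (move_left): buffer="rynggqxbwggqlagq" (len 16), cursors c1@5 c2@11 c3@15, authorship ....11....22..33
After op 4 (insert('l')): buffer="ryngglqxbwgglqlaglq" (len 19), cursors c1@6 c2@13 c3@18, authorship ....111....222..333
After op 5 (delete): buffer="rynggqxbwggqlagq" (len 16), cursors c1@5 c2@11 c3@15, authorship ....11....22..33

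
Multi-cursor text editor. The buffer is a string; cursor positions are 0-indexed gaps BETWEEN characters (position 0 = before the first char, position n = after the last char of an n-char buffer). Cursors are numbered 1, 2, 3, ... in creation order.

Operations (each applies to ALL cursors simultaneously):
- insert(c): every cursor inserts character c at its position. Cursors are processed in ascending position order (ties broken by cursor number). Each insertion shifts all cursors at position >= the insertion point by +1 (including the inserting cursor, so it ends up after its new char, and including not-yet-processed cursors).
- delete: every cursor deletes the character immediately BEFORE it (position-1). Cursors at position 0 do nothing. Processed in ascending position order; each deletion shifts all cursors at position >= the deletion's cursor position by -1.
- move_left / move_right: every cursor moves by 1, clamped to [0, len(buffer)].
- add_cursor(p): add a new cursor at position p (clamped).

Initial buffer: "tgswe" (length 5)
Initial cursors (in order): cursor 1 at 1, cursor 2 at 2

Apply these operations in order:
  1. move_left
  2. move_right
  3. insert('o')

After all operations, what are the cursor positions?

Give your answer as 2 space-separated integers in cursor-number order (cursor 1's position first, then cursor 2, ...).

Answer: 2 4

Derivation:
After op 1 (move_left): buffer="tgswe" (len 5), cursors c1@0 c2@1, authorship .....
After op 2 (move_right): buffer="tgswe" (len 5), cursors c1@1 c2@2, authorship .....
After op 3 (insert('o')): buffer="togoswe" (len 7), cursors c1@2 c2@4, authorship .1.2...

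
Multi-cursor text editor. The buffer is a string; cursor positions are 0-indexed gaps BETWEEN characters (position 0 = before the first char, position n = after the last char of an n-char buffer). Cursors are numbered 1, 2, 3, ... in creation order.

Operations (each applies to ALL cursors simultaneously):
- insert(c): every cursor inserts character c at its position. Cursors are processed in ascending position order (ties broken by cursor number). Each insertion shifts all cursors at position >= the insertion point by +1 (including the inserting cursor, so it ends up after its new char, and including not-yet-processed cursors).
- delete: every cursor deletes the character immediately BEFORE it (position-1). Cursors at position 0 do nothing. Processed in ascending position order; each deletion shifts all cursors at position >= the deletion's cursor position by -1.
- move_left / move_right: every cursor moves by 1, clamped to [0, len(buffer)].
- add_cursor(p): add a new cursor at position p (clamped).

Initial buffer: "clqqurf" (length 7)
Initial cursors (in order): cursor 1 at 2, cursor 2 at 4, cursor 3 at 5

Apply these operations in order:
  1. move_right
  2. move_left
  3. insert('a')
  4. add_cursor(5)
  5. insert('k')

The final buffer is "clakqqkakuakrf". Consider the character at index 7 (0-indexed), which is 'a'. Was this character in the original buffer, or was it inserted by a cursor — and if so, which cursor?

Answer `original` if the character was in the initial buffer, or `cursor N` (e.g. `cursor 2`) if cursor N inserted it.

After op 1 (move_right): buffer="clqqurf" (len 7), cursors c1@3 c2@5 c3@6, authorship .......
After op 2 (move_left): buffer="clqqurf" (len 7), cursors c1@2 c2@4 c3@5, authorship .......
After op 3 (insert('a')): buffer="claqqauarf" (len 10), cursors c1@3 c2@6 c3@8, authorship ..1..2.3..
After op 4 (add_cursor(5)): buffer="claqqauarf" (len 10), cursors c1@3 c4@5 c2@6 c3@8, authorship ..1..2.3..
After op 5 (insert('k')): buffer="clakqqkakuakrf" (len 14), cursors c1@4 c4@7 c2@9 c3@12, authorship ..11..422.33..
Authorship (.=original, N=cursor N): . . 1 1 . . 4 2 2 . 3 3 . .
Index 7: author = 2

Answer: cursor 2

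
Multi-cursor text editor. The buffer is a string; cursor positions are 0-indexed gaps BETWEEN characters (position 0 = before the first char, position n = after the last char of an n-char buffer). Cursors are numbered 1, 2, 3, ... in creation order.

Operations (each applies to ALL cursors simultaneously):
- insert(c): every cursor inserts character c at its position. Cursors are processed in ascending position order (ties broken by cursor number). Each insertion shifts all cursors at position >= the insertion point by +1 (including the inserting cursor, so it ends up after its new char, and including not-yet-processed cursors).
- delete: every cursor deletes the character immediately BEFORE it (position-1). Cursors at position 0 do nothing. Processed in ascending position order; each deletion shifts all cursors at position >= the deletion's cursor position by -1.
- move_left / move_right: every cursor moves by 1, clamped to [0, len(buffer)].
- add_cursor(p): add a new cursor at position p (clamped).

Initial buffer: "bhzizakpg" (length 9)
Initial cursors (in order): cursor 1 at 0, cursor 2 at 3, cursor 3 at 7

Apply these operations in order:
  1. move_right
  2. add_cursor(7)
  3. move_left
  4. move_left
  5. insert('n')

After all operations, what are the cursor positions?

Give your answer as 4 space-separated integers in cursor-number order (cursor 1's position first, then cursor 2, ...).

Answer: 1 4 10 8

Derivation:
After op 1 (move_right): buffer="bhzizakpg" (len 9), cursors c1@1 c2@4 c3@8, authorship .........
After op 2 (add_cursor(7)): buffer="bhzizakpg" (len 9), cursors c1@1 c2@4 c4@7 c3@8, authorship .........
After op 3 (move_left): buffer="bhzizakpg" (len 9), cursors c1@0 c2@3 c4@6 c3@7, authorship .........
After op 4 (move_left): buffer="bhzizakpg" (len 9), cursors c1@0 c2@2 c4@5 c3@6, authorship .........
After op 5 (insert('n')): buffer="nbhnziznankpg" (len 13), cursors c1@1 c2@4 c4@8 c3@10, authorship 1..2...4.3...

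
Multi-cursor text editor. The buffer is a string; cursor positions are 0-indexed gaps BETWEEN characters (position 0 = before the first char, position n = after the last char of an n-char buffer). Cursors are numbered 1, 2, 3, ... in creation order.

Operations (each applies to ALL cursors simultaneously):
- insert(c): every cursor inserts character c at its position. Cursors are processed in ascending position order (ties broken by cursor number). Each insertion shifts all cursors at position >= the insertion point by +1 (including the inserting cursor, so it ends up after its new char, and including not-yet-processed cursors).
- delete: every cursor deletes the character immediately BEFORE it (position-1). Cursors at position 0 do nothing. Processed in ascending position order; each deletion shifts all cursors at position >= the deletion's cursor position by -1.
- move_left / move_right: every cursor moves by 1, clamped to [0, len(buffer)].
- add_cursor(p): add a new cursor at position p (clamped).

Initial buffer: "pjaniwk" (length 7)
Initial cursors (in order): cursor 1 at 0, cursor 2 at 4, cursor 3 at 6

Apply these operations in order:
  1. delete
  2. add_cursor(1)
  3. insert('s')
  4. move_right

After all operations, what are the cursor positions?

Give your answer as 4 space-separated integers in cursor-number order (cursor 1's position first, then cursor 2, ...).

Answer: 2 7 9 4

Derivation:
After op 1 (delete): buffer="pjaik" (len 5), cursors c1@0 c2@3 c3@4, authorship .....
After op 2 (add_cursor(1)): buffer="pjaik" (len 5), cursors c1@0 c4@1 c2@3 c3@4, authorship .....
After op 3 (insert('s')): buffer="spsjasisk" (len 9), cursors c1@1 c4@3 c2@6 c3@8, authorship 1.4..2.3.
After op 4 (move_right): buffer="spsjasisk" (len 9), cursors c1@2 c4@4 c2@7 c3@9, authorship 1.4..2.3.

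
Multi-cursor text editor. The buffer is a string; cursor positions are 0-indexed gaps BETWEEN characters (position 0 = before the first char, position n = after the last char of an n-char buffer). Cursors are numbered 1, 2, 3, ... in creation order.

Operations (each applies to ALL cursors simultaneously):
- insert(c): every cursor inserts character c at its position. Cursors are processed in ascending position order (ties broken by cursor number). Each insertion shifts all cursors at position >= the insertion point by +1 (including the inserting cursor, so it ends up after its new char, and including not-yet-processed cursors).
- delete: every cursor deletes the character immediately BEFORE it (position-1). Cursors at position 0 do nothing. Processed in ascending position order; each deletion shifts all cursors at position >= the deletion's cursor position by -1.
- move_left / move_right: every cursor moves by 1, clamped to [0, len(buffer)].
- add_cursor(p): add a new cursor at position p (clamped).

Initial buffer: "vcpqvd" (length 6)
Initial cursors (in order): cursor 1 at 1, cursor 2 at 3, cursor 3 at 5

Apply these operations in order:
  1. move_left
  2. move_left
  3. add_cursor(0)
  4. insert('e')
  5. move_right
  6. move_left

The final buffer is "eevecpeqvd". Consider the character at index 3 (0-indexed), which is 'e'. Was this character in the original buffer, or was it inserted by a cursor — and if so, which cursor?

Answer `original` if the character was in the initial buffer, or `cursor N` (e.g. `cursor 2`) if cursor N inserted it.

After op 1 (move_left): buffer="vcpqvd" (len 6), cursors c1@0 c2@2 c3@4, authorship ......
After op 2 (move_left): buffer="vcpqvd" (len 6), cursors c1@0 c2@1 c3@3, authorship ......
After op 3 (add_cursor(0)): buffer="vcpqvd" (len 6), cursors c1@0 c4@0 c2@1 c3@3, authorship ......
After op 4 (insert('e')): buffer="eevecpeqvd" (len 10), cursors c1@2 c4@2 c2@4 c3@7, authorship 14.2..3...
After op 5 (move_right): buffer="eevecpeqvd" (len 10), cursors c1@3 c4@3 c2@5 c3@8, authorship 14.2..3...
After op 6 (move_left): buffer="eevecpeqvd" (len 10), cursors c1@2 c4@2 c2@4 c3@7, authorship 14.2..3...
Authorship (.=original, N=cursor N): 1 4 . 2 . . 3 . . .
Index 3: author = 2

Answer: cursor 2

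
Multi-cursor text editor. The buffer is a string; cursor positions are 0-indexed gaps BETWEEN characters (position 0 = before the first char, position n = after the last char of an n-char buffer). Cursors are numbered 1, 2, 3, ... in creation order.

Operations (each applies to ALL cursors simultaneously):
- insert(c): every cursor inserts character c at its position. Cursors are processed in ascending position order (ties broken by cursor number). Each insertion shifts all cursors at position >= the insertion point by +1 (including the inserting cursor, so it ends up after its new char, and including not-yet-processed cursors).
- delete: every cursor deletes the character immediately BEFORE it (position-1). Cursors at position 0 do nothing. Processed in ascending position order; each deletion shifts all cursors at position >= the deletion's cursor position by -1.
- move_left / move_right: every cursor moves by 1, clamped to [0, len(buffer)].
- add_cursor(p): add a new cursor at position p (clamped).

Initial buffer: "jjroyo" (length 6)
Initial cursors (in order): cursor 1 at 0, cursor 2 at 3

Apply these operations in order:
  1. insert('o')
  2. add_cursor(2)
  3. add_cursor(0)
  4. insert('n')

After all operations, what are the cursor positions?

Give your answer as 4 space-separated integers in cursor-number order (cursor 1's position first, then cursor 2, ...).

Answer: 3 9 5 1

Derivation:
After op 1 (insert('o')): buffer="ojjrooyo" (len 8), cursors c1@1 c2@5, authorship 1...2...
After op 2 (add_cursor(2)): buffer="ojjrooyo" (len 8), cursors c1@1 c3@2 c2@5, authorship 1...2...
After op 3 (add_cursor(0)): buffer="ojjrooyo" (len 8), cursors c4@0 c1@1 c3@2 c2@5, authorship 1...2...
After op 4 (insert('n')): buffer="nonjnjronoyo" (len 12), cursors c4@1 c1@3 c3@5 c2@9, authorship 411.3..22...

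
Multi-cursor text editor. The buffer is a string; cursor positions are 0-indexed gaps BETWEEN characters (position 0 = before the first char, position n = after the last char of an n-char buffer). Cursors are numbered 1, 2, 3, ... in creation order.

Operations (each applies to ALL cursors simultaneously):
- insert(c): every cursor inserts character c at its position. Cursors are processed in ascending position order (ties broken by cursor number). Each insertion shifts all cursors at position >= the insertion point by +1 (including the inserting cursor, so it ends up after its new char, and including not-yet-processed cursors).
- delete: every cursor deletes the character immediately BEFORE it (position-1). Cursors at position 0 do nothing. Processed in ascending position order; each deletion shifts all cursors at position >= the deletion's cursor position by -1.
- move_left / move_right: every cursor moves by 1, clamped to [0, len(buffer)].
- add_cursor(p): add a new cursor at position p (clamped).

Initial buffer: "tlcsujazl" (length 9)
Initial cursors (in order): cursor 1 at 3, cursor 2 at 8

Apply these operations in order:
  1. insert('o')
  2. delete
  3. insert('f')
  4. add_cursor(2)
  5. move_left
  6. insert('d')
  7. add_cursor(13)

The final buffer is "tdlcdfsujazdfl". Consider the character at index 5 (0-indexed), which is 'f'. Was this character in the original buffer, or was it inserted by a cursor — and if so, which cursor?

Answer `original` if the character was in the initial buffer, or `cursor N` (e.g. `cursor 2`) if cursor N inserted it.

Answer: cursor 1

Derivation:
After op 1 (insert('o')): buffer="tlcosujazol" (len 11), cursors c1@4 c2@10, authorship ...1.....2.
After op 2 (delete): buffer="tlcsujazl" (len 9), cursors c1@3 c2@8, authorship .........
After op 3 (insert('f')): buffer="tlcfsujazfl" (len 11), cursors c1@4 c2@10, authorship ...1.....2.
After op 4 (add_cursor(2)): buffer="tlcfsujazfl" (len 11), cursors c3@2 c1@4 c2@10, authorship ...1.....2.
After op 5 (move_left): buffer="tlcfsujazfl" (len 11), cursors c3@1 c1@3 c2@9, authorship ...1.....2.
After op 6 (insert('d')): buffer="tdlcdfsujazdfl" (len 14), cursors c3@2 c1@5 c2@12, authorship .3..11.....22.
After op 7 (add_cursor(13)): buffer="tdlcdfsujazdfl" (len 14), cursors c3@2 c1@5 c2@12 c4@13, authorship .3..11.....22.
Authorship (.=original, N=cursor N): . 3 . . 1 1 . . . . . 2 2 .
Index 5: author = 1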